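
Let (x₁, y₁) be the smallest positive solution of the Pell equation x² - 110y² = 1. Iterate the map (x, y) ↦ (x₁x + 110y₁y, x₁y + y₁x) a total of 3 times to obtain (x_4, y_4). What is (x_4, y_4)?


Step 1: Find the fundamental solution (x₁, y₁) of x² - 110y² = 1.
  Expand √110 as a continued fraction. a₀ = ⌊√110⌋ = 10; iterate m_{k+1} = d_k·a_k − m_k, d_{k+1} = (110 − m_{k+1}²)/d_k, a_{k+1} = ⌊(a₀ + m_{k+1})/d_{k+1}⌋ (starting m₀ = 0, d₀ = 1), with convergents p_k = a_k·p_{k-1} + p_{k-2}, q_k = a_k·q_{k-1} + q_{k-2} (p₋₁ = 1, q₋₁ = 0):
  k = 0: a₀ = 10; p₀/q₀ = 10/1; p₀² − 110·q₀² = 100 − 110 = -10.
  k = 1: m = 10, d = 10, a = ⌊(10 + 10)/10⌋ = 2; p/q = (2·10 + 1)/(2·1 + 0) = 21/2; p² − 110·q² = 441 − 440 = 1.
  The first convergent with p² − 110·q² = 1 gives the fundamental solution (x₁, y₁) = (21, 2).
Step 2: Apply the recurrence (x_{n+1}, y_{n+1}) = (x₁x_n + 110y₁y_n, x₁y_n + y₁x_n) repeatedly.
  From (x_1, y_1) = (21, 2): x_2 = 21·21 + 110·2·2 = 881; y_2 = 21·2 + 2·21 = 84.
  From (x_2, y_2) = (881, 84): x_3 = 21·881 + 110·2·84 = 36981; y_3 = 21·84 + 2·881 = 3526.
  From (x_3, y_3) = (36981, 3526): x_4 = 21·36981 + 110·2·3526 = 1552321; y_4 = 21·3526 + 2·36981 = 148008.
Step 3: Verify x_4² - 110·y_4² = 2409700487041 - 2409700487040 = 1 (should be 1). ✓

(x_1, y_1) = (21, 2); (x_4, y_4) = (1552321, 148008).


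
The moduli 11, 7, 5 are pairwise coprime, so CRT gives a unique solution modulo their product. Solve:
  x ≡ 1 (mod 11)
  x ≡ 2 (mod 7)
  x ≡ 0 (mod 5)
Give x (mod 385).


Moduli 11, 7, 5 are pairwise coprime; by CRT there is a unique solution modulo M = 11 · 7 · 5 = 385.
Solve pairwise, accumulating the modulus:
  Start with x ≡ 1 (mod 11).
  Combine with x ≡ 2 (mod 7): since gcd(11, 7) = 1, we get a unique residue mod 77.
    Write x = 1 + 11·t and substitute into x ≡ 2 (mod 7): 11·t ≡ 2 − 1 = 1 (mod 7).
    Reduce coefficients mod 7: 4·t ≡ 1 (mod 7).
    The inverse of 4 mod 7 is 2 (since 4·2 = 8 = 1·7 + 1), so t ≡ 2·1 = 2 ≡ 2 (mod 7).
    Then x = 1 + 11·2 = 23, valid modulo lcm(11, 7) = 77: x ≡ 23 (mod 77).
  Combine with x ≡ 0 (mod 5): since gcd(77, 5) = 1, we get a unique residue mod 385.
    Write x = 23 + 77·t and substitute into x ≡ 0 (mod 5): 77·t ≡ 0 − 23 = -23 (mod 5).
    Reduce coefficients mod 5: 2·t ≡ 2 (mod 5).
    The inverse of 2 mod 5 is 3 (since 2·3 = 6 = 1·5 + 1), so t ≡ 3·2 = 6 ≡ 1 (mod 5).
    Then x = 23 + 77·1 = 100, valid modulo lcm(77, 5) = 385: x ≡ 100 (mod 385).
Verify: 100 mod 11 = 1 ✓, 100 mod 7 = 2 ✓, 100 mod 5 = 0 ✓.

x ≡ 100 (mod 385).


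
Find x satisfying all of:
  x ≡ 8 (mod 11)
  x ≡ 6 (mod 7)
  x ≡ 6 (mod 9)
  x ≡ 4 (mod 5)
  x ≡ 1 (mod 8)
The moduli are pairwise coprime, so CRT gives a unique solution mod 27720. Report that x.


Product of moduli M = 11 · 7 · 9 · 5 · 8 = 27720.
Merge one congruence at a time:
  Start: x ≡ 8 (mod 11).
  Combine with x ≡ 6 (mod 7); new modulus lcm = 77.
    Write x = 8 + 11·t and substitute into x ≡ 6 (mod 7): 11·t ≡ 6 − 8 = -2 (mod 7).
    Reduce coefficients mod 7: 4·t ≡ 5 (mod 7).
    The inverse of 4 mod 7 is 2 (since 4·2 = 8 = 1·7 + 1), so t ≡ 2·5 = 10 ≡ 3 (mod 7).
    Then x = 8 + 11·3 = 41, valid modulo lcm(11, 7) = 77: x ≡ 41 (mod 77).
  Combine with x ≡ 6 (mod 9); new modulus lcm = 693.
    Write x = 41 + 77·t and substitute into x ≡ 6 (mod 9): 77·t ≡ 6 − 41 = -35 (mod 9).
    Reduce coefficients mod 9: 5·t ≡ 1 (mod 9).
    The inverse of 5 mod 9 is 2 (since 5·2 = 10 = 1·9 + 1), so t ≡ 2·1 = 2 ≡ 2 (mod 9).
    Then x = 41 + 77·2 = 195, valid modulo lcm(77, 9) = 693: x ≡ 195 (mod 693).
  Combine with x ≡ 4 (mod 5); new modulus lcm = 3465.
    Write x = 195 + 693·t and substitute into x ≡ 4 (mod 5): 693·t ≡ 4 − 195 = -191 (mod 5).
    Reduce coefficients mod 5: 3·t ≡ 4 (mod 5).
    The inverse of 3 mod 5 is 2 (since 3·2 = 6 = 1·5 + 1), so t ≡ 2·4 = 8 ≡ 3 (mod 5).
    Then x = 195 + 693·3 = 2274, valid modulo lcm(693, 5) = 3465: x ≡ 2274 (mod 3465).
  Combine with x ≡ 1 (mod 8); new modulus lcm = 27720.
    Write x = 2274 + 3465·t and substitute into x ≡ 1 (mod 8): 3465·t ≡ 1 − 2274 = -2273 (mod 8).
    Reduce coefficients mod 8: 1·t ≡ 7 (mod 8).
    So t ≡ 7 (mod 8).
    Then x = 2274 + 3465·7 = 26529, valid modulo lcm(3465, 8) = 27720: x ≡ 26529 (mod 27720).
Verify against each original: 26529 mod 11 = 8, 26529 mod 7 = 6, 26529 mod 9 = 6, 26529 mod 5 = 4, 26529 mod 8 = 1.

x ≡ 26529 (mod 27720).


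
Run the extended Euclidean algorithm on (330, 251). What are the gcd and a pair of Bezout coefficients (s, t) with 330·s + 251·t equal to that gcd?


Euclidean algorithm on (330, 251) — divide until remainder is 0:
  330 = 1 · 251 + 79
  251 = 3 · 79 + 14
  79 = 5 · 14 + 9
  14 = 1 · 9 + 5
  9 = 1 · 5 + 4
  5 = 1 · 4 + 1
  4 = 4 · 1 + 0
gcd(330, 251) = 1.
Track Bezout coefficients alongside the remainders: start with r₀ = 330 = a·1 + b·0 (s = 1, t = 0) and r₁ = 251 = a·0 + b·1 (s = 0, t = 1); each new remainder r_{k+1} = r_{k-1} − q_k·r_k inherits s_{k+1} = s_{k-1} − q_k·s_k, t_{k+1} = t_{k-1} − q_k·t_k, so r_k = a·s_k + b·t_k at every step:
  q = 1: r = 79, s = 1 − 1·0 = 1, t = 0 − 1·1 = -1  (check: 330·1 + 251·(-1) = 79)
  q = 3: r = 14, s = 0 − 3·1 = -3, t = 1 − 3·(-1) = 4  (check: 330·(-3) + 251·4 = 14)
  q = 5: r = 9, s = 1 − 5·(-3) = 16, t = -1 − 5·4 = -21  (check: 330·16 + 251·(-21) = 9)
  q = 1: r = 5, s = -3 − 1·16 = -19, t = 4 − 1·(-21) = 25  (check: 330·(-19) + 251·25 = 5)
  q = 1: r = 4, s = 16 − 1·(-19) = 35, t = -21 − 1·25 = -46  (check: 330·35 + 251·(-46) = 4)
  q = 1: r = 1, s = -19 − 1·35 = -54, t = 25 − 1·(-46) = 71  (check: 330·(-54) + 251·71 = 1)
The row with r = 1 (the gcd) gives the Bezout coefficients s = -54, t = 71.
Result: 330 · (-54) + 251 · (71) = 1.

gcd(330, 251) = 1; s = -54, t = 71 (check: 330·(-54) + 251·71 = 1).


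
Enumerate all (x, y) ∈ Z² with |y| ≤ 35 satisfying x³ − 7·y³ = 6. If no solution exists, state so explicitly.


The equation is x³ - 7y³ = 6. For fixed y, x³ = 7·y³ + 6, so a solution requires the RHS to be a perfect cube.
Strategy: iterate y from -35 to 35, compute RHS = 7·y³ + 6, and check whether it is a (positive or negative) perfect cube.
Check small values of y:
  y = 0: RHS = 6 is not a perfect cube.
  y = 1: RHS = 13 is not a perfect cube.
  y = -1: RHS = -1 = (-1)³ ⇒ x = -1 works.
  y = 2: RHS = 62 is not a perfect cube.
  y = -2: RHS = -50 is not a perfect cube.
  y = 3: RHS = 195 is not a perfect cube.
  y = -3: RHS = -183 is not a perfect cube.
Continuing the search up to |y| = 35 finds no further solutions beyond those listed.
Collected solutions: (-1, -1).

Solutions (with |y| ≤ 35): (-1, -1).


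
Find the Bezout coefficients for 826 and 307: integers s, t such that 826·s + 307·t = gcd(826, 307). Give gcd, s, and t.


Euclidean algorithm on (826, 307) — divide until remainder is 0:
  826 = 2 · 307 + 212
  307 = 1 · 212 + 95
  212 = 2 · 95 + 22
  95 = 4 · 22 + 7
  22 = 3 · 7 + 1
  7 = 7 · 1 + 0
gcd(826, 307) = 1.
Track Bezout coefficients alongside the remainders: start with r₀ = 826 = a·1 + b·0 (s = 1, t = 0) and r₁ = 307 = a·0 + b·1 (s = 0, t = 1); each new remainder r_{k+1} = r_{k-1} − q_k·r_k inherits s_{k+1} = s_{k-1} − q_k·s_k, t_{k+1} = t_{k-1} − q_k·t_k, so r_k = a·s_k + b·t_k at every step:
  q = 2: r = 212, s = 1 − 2·0 = 1, t = 0 − 2·1 = -2  (check: 826·1 + 307·(-2) = 212)
  q = 1: r = 95, s = 0 − 1·1 = -1, t = 1 − 1·(-2) = 3  (check: 826·(-1) + 307·3 = 95)
  q = 2: r = 22, s = 1 − 2·(-1) = 3, t = -2 − 2·3 = -8  (check: 826·3 + 307·(-8) = 22)
  q = 4: r = 7, s = -1 − 4·3 = -13, t = 3 − 4·(-8) = 35  (check: 826·(-13) + 307·35 = 7)
  q = 3: r = 1, s = 3 − 3·(-13) = 42, t = -8 − 3·35 = -113  (check: 826·42 + 307·(-113) = 1)
The row with r = 1 (the gcd) gives the Bezout coefficients s = 42, t = -113.
Result: 826 · (42) + 307 · (-113) = 1.

gcd(826, 307) = 1; s = 42, t = -113 (check: 826·42 + 307·(-113) = 1).


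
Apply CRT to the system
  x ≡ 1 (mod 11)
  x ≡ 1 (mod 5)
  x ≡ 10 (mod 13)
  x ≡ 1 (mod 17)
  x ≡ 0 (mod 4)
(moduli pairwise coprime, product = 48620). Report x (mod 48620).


Product of moduli M = 11 · 5 · 13 · 17 · 4 = 48620.
Merge one congruence at a time:
  Start: x ≡ 1 (mod 11).
  Combine with x ≡ 1 (mod 5); new modulus lcm = 55.
    Write x = 1 + 11·t and substitute into x ≡ 1 (mod 5): 11·t ≡ 1 − 1 = 0 (mod 5).
    Reduce coefficients mod 5: 1·t ≡ 0 (mod 5).
    So t ≡ 0 (mod 5).
    Then x = 1 + 11·0 = 1, valid modulo lcm(11, 5) = 55: x ≡ 1 (mod 55).
  Combine with x ≡ 10 (mod 13); new modulus lcm = 715.
    Write x = 1 + 55·t and substitute into x ≡ 10 (mod 13): 55·t ≡ 10 − 1 = 9 (mod 13).
    Reduce coefficients mod 13: 3·t ≡ 9 (mod 13).
    The inverse of 3 mod 13 is 9 (since 3·9 = 27 = 2·13 + 1), so t ≡ 9·9 = 81 ≡ 3 (mod 13).
    Then x = 1 + 55·3 = 166, valid modulo lcm(55, 13) = 715: x ≡ 166 (mod 715).
  Combine with x ≡ 1 (mod 17); new modulus lcm = 12155.
    Write x = 166 + 715·t and substitute into x ≡ 1 (mod 17): 715·t ≡ 1 − 166 = -165 (mod 17).
    Reduce coefficients mod 17: 1·t ≡ 5 (mod 17).
    So t ≡ 5 (mod 17).
    Then x = 166 + 715·5 = 3741, valid modulo lcm(715, 17) = 12155: x ≡ 3741 (mod 12155).
  Combine with x ≡ 0 (mod 4); new modulus lcm = 48620.
    Write x = 3741 + 12155·t and substitute into x ≡ 0 (mod 4): 12155·t ≡ 0 − 3741 = -3741 (mod 4).
    Reduce coefficients mod 4: 3·t ≡ 3 (mod 4).
    The inverse of 3 mod 4 is 3 (since 3·3 = 9 = 2·4 + 1), so t ≡ 3·3 = 9 ≡ 1 (mod 4).
    Then x = 3741 + 12155·1 = 15896, valid modulo lcm(12155, 4) = 48620: x ≡ 15896 (mod 48620).
Verify against each original: 15896 mod 11 = 1, 15896 mod 5 = 1, 15896 mod 13 = 10, 15896 mod 17 = 1, 15896 mod 4 = 0.

x ≡ 15896 (mod 48620).


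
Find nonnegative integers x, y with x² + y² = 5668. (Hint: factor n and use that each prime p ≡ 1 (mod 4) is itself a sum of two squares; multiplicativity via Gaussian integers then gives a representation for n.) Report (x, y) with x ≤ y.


Step 1: Factor n = 5668 = 2^2 · 13 · 109.
Step 2: Check the mod-4 condition on each prime factor: 2 = 2 (special); 13 ≡ 1 (mod 4), exponent 1; 109 ≡ 1 (mod 4), exponent 1.
All primes ≡ 3 (mod 4) appear to even exponent (or don't appear), so by the two-squares theorem n IS expressible as a sum of two squares.
Step 3: Build a representation. Group n = k² · m with k = 2 and m = 13 · 109 = 1417 (a product of primes ≡ 1 (mod 4)); a representation of m scales to one of n via (k·x)² + (k·y)² = k²(x² + y²). Each prime p ≡ 1 (mod 4) is itself a sum of two squares; find a² by testing p − a² for a perfect square:
  13: 13 − 1² = 12, 13 − 2² = 9 = 3² ⇒ 13 = 2² + 3².
  109: 109 − 1² = 108, 109 − 2² = 105, 109 − 3² = 100 = 10² ⇒ 109 = 3² + 10².
  Combine using the Brahmagupta–Fibonacci identity (a² + b²)(c² + d²) = (ac − bd)² + (ad + bc)² = (ac + bd)² + (ad − bc)²:
  13 · 109 = 1417: from (2² + 3²)(3² + 10²), take (2·3 − 3·10, 2·10 + 3·3) = (6 − 30, 20 + 9) = (-24, 29); dropping signs (only squares matter) gives (24, 29); check 24² + 29² = 576 + 841 = 1417 ✓.
  Scale by k = 2: (2·24, 2·29) = (48, 58).
Step 4: Order so x ≤ y and verify: 48² + 58² = 2304 + 3364 = 5668 = n. ✓

n = 5668 = 48² + 58² (one valid representation with x ≤ y).


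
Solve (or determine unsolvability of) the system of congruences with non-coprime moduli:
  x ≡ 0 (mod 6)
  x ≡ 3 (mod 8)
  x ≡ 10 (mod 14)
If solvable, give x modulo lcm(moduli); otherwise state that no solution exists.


Moduli 6, 8, 14 are not pairwise coprime, so CRT works modulo lcm(m_i) when all pairwise compatibility conditions hold.
Pairwise compatibility: gcd(m_i, m_j) must divide a_i - a_j for every pair.
Merge one congruence at a time:
  Start: x ≡ 0 (mod 6).
  Combine with x ≡ 3 (mod 8): gcd(6, 8) = 2, and 3 - 0 = 3 is NOT divisible by 2.
    ⇒ system is inconsistent (no integer solution).

No solution (the system is inconsistent).


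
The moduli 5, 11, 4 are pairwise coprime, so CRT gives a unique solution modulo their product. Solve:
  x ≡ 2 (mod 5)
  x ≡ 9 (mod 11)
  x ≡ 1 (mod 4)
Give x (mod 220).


Moduli 5, 11, 4 are pairwise coprime; by CRT there is a unique solution modulo M = 5 · 11 · 4 = 220.
Solve pairwise, accumulating the modulus:
  Start with x ≡ 2 (mod 5).
  Combine with x ≡ 9 (mod 11): since gcd(5, 11) = 1, we get a unique residue mod 55.
    Write x = 2 + 5·t and substitute into x ≡ 9 (mod 11): 5·t ≡ 9 − 2 = 7 (mod 11).
    The inverse of 5 mod 11 is 9 (since 5·9 = 45 = 4·11 + 1), so t ≡ 9·7 = 63 ≡ 8 (mod 11).
    Then x = 2 + 5·8 = 42, valid modulo lcm(5, 11) = 55: x ≡ 42 (mod 55).
  Combine with x ≡ 1 (mod 4): since gcd(55, 4) = 1, we get a unique residue mod 220.
    Write x = 42 + 55·t and substitute into x ≡ 1 (mod 4): 55·t ≡ 1 − 42 = -41 (mod 4).
    Reduce coefficients mod 4: 3·t ≡ 3 (mod 4).
    The inverse of 3 mod 4 is 3 (since 3·3 = 9 = 2·4 + 1), so t ≡ 3·3 = 9 ≡ 1 (mod 4).
    Then x = 42 + 55·1 = 97, valid modulo lcm(55, 4) = 220: x ≡ 97 (mod 220).
Verify: 97 mod 5 = 2 ✓, 97 mod 11 = 9 ✓, 97 mod 4 = 1 ✓.

x ≡ 97 (mod 220).


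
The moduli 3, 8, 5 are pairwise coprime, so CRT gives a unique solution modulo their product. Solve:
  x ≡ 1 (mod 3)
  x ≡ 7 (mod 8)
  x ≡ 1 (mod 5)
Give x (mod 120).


Moduli 3, 8, 5 are pairwise coprime; by CRT there is a unique solution modulo M = 3 · 8 · 5 = 120.
Solve pairwise, accumulating the modulus:
  Start with x ≡ 1 (mod 3).
  Combine with x ≡ 7 (mod 8): since gcd(3, 8) = 1, we get a unique residue mod 24.
    Write x = 1 + 3·t and substitute into x ≡ 7 (mod 8): 3·t ≡ 7 − 1 = 6 (mod 8).
    The inverse of 3 mod 8 is 3 (since 3·3 = 9 = 1·8 + 1), so t ≡ 3·6 = 18 ≡ 2 (mod 8).
    Then x = 1 + 3·2 = 7, valid modulo lcm(3, 8) = 24: x ≡ 7 (mod 24).
  Combine with x ≡ 1 (mod 5): since gcd(24, 5) = 1, we get a unique residue mod 120.
    Write x = 7 + 24·t and substitute into x ≡ 1 (mod 5): 24·t ≡ 1 − 7 = -6 (mod 5).
    Reduce coefficients mod 5: 4·t ≡ 4 (mod 5).
    The inverse of 4 mod 5 is 4 (since 4·4 = 16 = 3·5 + 1), so t ≡ 4·4 = 16 ≡ 1 (mod 5).
    Then x = 7 + 24·1 = 31, valid modulo lcm(24, 5) = 120: x ≡ 31 (mod 120).
Verify: 31 mod 3 = 1 ✓, 31 mod 8 = 7 ✓, 31 mod 5 = 1 ✓.

x ≡ 31 (mod 120).


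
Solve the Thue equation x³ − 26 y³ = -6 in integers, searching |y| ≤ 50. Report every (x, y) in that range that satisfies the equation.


The equation is x³ - 26y³ = -6. For fixed y, x³ = 26·y³ − 6, so a solution requires the RHS to be a perfect cube.
Strategy: iterate y from -50 to 50, compute RHS = 26·y³ − 6, and check whether it is a (positive or negative) perfect cube.
Check small values of y:
  y = 0: RHS = -6 is not a perfect cube.
  y = 1: RHS = 20 is not a perfect cube.
  y = -1: RHS = -32 is not a perfect cube.
  y = 2: RHS = 202 is not a perfect cube.
  y = -2: RHS = -214 is not a perfect cube.
  y = 3: RHS = 696 is not a perfect cube.
  y = -3: RHS = -708 is not a perfect cube.
Continuing the search up to |y| = 50 finds no solutions either.
No (x, y) in the scanned range satisfies the equation.

No integer solutions with |y| ≤ 50.


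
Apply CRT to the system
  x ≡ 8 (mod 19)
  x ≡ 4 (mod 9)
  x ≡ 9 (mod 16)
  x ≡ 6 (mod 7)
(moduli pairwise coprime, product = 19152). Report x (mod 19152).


Product of moduli M = 19 · 9 · 16 · 7 = 19152.
Merge one congruence at a time:
  Start: x ≡ 8 (mod 19).
  Combine with x ≡ 4 (mod 9); new modulus lcm = 171.
    Write x = 8 + 19·t and substitute into x ≡ 4 (mod 9): 19·t ≡ 4 − 8 = -4 (mod 9).
    Reduce coefficients mod 9: 1·t ≡ 5 (mod 9).
    So t ≡ 5 (mod 9).
    Then x = 8 + 19·5 = 103, valid modulo lcm(19, 9) = 171: x ≡ 103 (mod 171).
  Combine with x ≡ 9 (mod 16); new modulus lcm = 2736.
    Write x = 103 + 171·t and substitute into x ≡ 9 (mod 16): 171·t ≡ 9 − 103 = -94 (mod 16).
    Reduce coefficients mod 16: 11·t ≡ 2 (mod 16).
    The inverse of 11 mod 16 is 3 (since 11·3 = 33 = 2·16 + 1), so t ≡ 3·2 = 6 ≡ 6 (mod 16).
    Then x = 103 + 171·6 = 1129, valid modulo lcm(171, 16) = 2736: x ≡ 1129 (mod 2736).
  Combine with x ≡ 6 (mod 7); new modulus lcm = 19152.
    Write x = 1129 + 2736·t and substitute into x ≡ 6 (mod 7): 2736·t ≡ 6 − 1129 = -1123 (mod 7).
    Reduce coefficients mod 7: 6·t ≡ 4 (mod 7).
    The inverse of 6 mod 7 is 6 (since 6·6 = 36 = 5·7 + 1), so t ≡ 6·4 = 24 ≡ 3 (mod 7).
    Then x = 1129 + 2736·3 = 9337, valid modulo lcm(2736, 7) = 19152: x ≡ 9337 (mod 19152).
Verify against each original: 9337 mod 19 = 8, 9337 mod 9 = 4, 9337 mod 16 = 9, 9337 mod 7 = 6.

x ≡ 9337 (mod 19152).


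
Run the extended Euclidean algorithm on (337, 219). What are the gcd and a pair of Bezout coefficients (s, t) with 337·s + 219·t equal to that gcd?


Euclidean algorithm on (337, 219) — divide until remainder is 0:
  337 = 1 · 219 + 118
  219 = 1 · 118 + 101
  118 = 1 · 101 + 17
  101 = 5 · 17 + 16
  17 = 1 · 16 + 1
  16 = 16 · 1 + 0
gcd(337, 219) = 1.
Track Bezout coefficients alongside the remainders: start with r₀ = 337 = a·1 + b·0 (s = 1, t = 0) and r₁ = 219 = a·0 + b·1 (s = 0, t = 1); each new remainder r_{k+1} = r_{k-1} − q_k·r_k inherits s_{k+1} = s_{k-1} − q_k·s_k, t_{k+1} = t_{k-1} − q_k·t_k, so r_k = a·s_k + b·t_k at every step:
  q = 1: r = 118, s = 1 − 1·0 = 1, t = 0 − 1·1 = -1  (check: 337·1 + 219·(-1) = 118)
  q = 1: r = 101, s = 0 − 1·1 = -1, t = 1 − 1·(-1) = 2  (check: 337·(-1) + 219·2 = 101)
  q = 1: r = 17, s = 1 − 1·(-1) = 2, t = -1 − 1·2 = -3  (check: 337·2 + 219·(-3) = 17)
  q = 5: r = 16, s = -1 − 5·2 = -11, t = 2 − 5·(-3) = 17  (check: 337·(-11) + 219·17 = 16)
  q = 1: r = 1, s = 2 − 1·(-11) = 13, t = -3 − 1·17 = -20  (check: 337·13 + 219·(-20) = 1)
The row with r = 1 (the gcd) gives the Bezout coefficients s = 13, t = -20.
Result: 337 · (13) + 219 · (-20) = 1.

gcd(337, 219) = 1; s = 13, t = -20 (check: 337·13 + 219·(-20) = 1).


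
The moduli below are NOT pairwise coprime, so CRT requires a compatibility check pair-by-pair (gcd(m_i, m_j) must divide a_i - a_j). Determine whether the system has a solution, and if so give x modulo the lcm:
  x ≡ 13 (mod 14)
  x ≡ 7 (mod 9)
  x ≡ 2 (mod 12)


Moduli 14, 9, 12 are not pairwise coprime, so CRT works modulo lcm(m_i) when all pairwise compatibility conditions hold.
Pairwise compatibility: gcd(m_i, m_j) must divide a_i - a_j for every pair.
Merge one congruence at a time:
  Start: x ≡ 13 (mod 14).
  Combine with x ≡ 7 (mod 9): gcd(14, 9) = 1; 7 - 13 = -6, which IS divisible by 1, so compatible.
    Write x = 13 + 14·t and substitute into x ≡ 7 (mod 9): 14·t ≡ 7 − 13 = -6 (mod 9).
    Reduce coefficients mod 9: 5·t ≡ 3 (mod 9).
    The inverse of 5 mod 9 is 2 (since 5·2 = 10 = 1·9 + 1), so t ≡ 2·3 = 6 ≡ 6 (mod 9).
    Then x = 13 + 14·6 = 97, valid modulo lcm(14, 9) = 126: x ≡ 97 (mod 126).
  Combine with x ≡ 2 (mod 12): gcd(126, 12) = 6, and 2 - 97 = -95 is NOT divisible by 6.
    ⇒ system is inconsistent (no integer solution).

No solution (the system is inconsistent).


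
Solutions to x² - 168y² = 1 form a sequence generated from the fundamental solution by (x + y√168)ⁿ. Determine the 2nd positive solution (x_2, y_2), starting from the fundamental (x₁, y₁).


Step 1: Find the fundamental solution (x₁, y₁) of x² - 168y² = 1.
  Expand √168 as a continued fraction. a₀ = ⌊√168⌋ = 12; iterate m_{k+1} = d_k·a_k − m_k, d_{k+1} = (168 − m_{k+1}²)/d_k, a_{k+1} = ⌊(a₀ + m_{k+1})/d_{k+1}⌋ (starting m₀ = 0, d₀ = 1), with convergents p_k = a_k·p_{k-1} + p_{k-2}, q_k = a_k·q_{k-1} + q_{k-2} (p₋₁ = 1, q₋₁ = 0):
  k = 0: a₀ = 12; p₀/q₀ = 12/1; p₀² − 168·q₀² = 144 − 168 = -24.
  k = 1: m = 12, d = 24, a = ⌊(12 + 12)/24⌋ = 1; p/q = (1·12 + 1)/(1·1 + 0) = 13/1; p² − 168·q² = 169 − 168 = 1.
  The first convergent with p² − 168·q² = 1 gives the fundamental solution (x₁, y₁) = (13, 1).
Step 2: Apply the recurrence (x_{n+1}, y_{n+1}) = (x₁x_n + 168y₁y_n, x₁y_n + y₁x_n) repeatedly.
  From (x_1, y_1) = (13, 1): x_2 = 13·13 + 168·1·1 = 337; y_2 = 13·1 + 1·13 = 26.
Step 3: Verify x_2² - 168·y_2² = 113569 - 113568 = 1 (should be 1). ✓

(x_1, y_1) = (13, 1); (x_2, y_2) = (337, 26).


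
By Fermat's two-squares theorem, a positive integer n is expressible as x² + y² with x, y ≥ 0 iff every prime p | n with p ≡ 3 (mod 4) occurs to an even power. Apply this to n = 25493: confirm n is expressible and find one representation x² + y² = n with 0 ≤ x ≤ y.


Step 1: Factor n = 25493 = 13 · 37 · 53.
Step 2: Check the mod-4 condition on each prime factor: 13 ≡ 1 (mod 4), exponent 1; 37 ≡ 1 (mod 4), exponent 1; 53 ≡ 1 (mod 4), exponent 1.
All primes ≡ 3 (mod 4) appear to even exponent (or don't appear), so by the two-squares theorem n IS expressible as a sum of two squares.
Step 3: Build a representation. Here n = 13 · 37 · 53 is a product of primes ≡ 1 (mod 4). Each prime p ≡ 1 (mod 4) is itself a sum of two squares; find a² by testing p − a² for a perfect square:
  13: 13 − 1² = 12, 13 − 2² = 9 = 3² ⇒ 13 = 2² + 3².
  37: 37 − 1² = 36 = 6² ⇒ 37 = 1² + 6².
  53: 53 − 1² = 52, 53 − 2² = 49 = 7² ⇒ 53 = 2² + 7².
  Combine using the Brahmagupta–Fibonacci identity (a² + b²)(c² + d²) = (ac − bd)² + (ad + bc)² = (ac + bd)² + (ad − bc)²:
  13 · 37 = 481: from (2² + 3²)(1² + 6²), take (2·1 − 3·6, 2·6 + 3·1) = (2 − 18, 12 + 3) = (-16, 15); dropping signs (only squares matter) gives (16, 15); check 16² + 15² = 256 + 225 = 481 ✓.
  481 · 53 = 25493: from (16² + 15²)(2² + 7²), take (16·2 − 15·7, 16·7 + 15·2) = (32 − 105, 112 + 30) = (-73, 142); dropping signs (only squares matter) gives (73, 142); check 73² + 142² = 5329 + 20164 = 25493 ✓.
Step 4: Order so x ≤ y and verify: 73² + 142² = 5329 + 20164 = 25493 = n. ✓

n = 25493 = 73² + 142² (one valid representation with x ≤ y).


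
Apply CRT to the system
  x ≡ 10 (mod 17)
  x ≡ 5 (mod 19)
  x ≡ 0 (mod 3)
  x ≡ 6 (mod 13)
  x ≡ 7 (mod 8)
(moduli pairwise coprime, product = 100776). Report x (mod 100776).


Product of moduli M = 17 · 19 · 3 · 13 · 8 = 100776.
Merge one congruence at a time:
  Start: x ≡ 10 (mod 17).
  Combine with x ≡ 5 (mod 19); new modulus lcm = 323.
    Write x = 10 + 17·t and substitute into x ≡ 5 (mod 19): 17·t ≡ 5 − 10 = -5 (mod 19).
    Reduce coefficients mod 19: 17·t ≡ 14 (mod 19).
    The inverse of 17 mod 19 is 9 (since 17·9 = 153 = 8·19 + 1), so t ≡ 9·14 = 126 ≡ 12 (mod 19).
    Then x = 10 + 17·12 = 214, valid modulo lcm(17, 19) = 323: x ≡ 214 (mod 323).
  Combine with x ≡ 0 (mod 3); new modulus lcm = 969.
    Write x = 214 + 323·t and substitute into x ≡ 0 (mod 3): 323·t ≡ 0 − 214 = -214 (mod 3).
    Reduce coefficients mod 3: 2·t ≡ 2 (mod 3).
    The inverse of 2 mod 3 is 2 (since 2·2 = 4 = 1·3 + 1), so t ≡ 2·2 = 4 ≡ 1 (mod 3).
    Then x = 214 + 323·1 = 537, valid modulo lcm(323, 3) = 969: x ≡ 537 (mod 969).
  Combine with x ≡ 6 (mod 13); new modulus lcm = 12597.
    Write x = 537 + 969·t and substitute into x ≡ 6 (mod 13): 969·t ≡ 6 − 537 = -531 (mod 13).
    Reduce coefficients mod 13: 7·t ≡ 2 (mod 13).
    The inverse of 7 mod 13 is 2 (since 7·2 = 14 = 1·13 + 1), so t ≡ 2·2 = 4 ≡ 4 (mod 13).
    Then x = 537 + 969·4 = 4413, valid modulo lcm(969, 13) = 12597: x ≡ 4413 (mod 12597).
  Combine with x ≡ 7 (mod 8); new modulus lcm = 100776.
    Write x = 4413 + 12597·t and substitute into x ≡ 7 (mod 8): 12597·t ≡ 7 − 4413 = -4406 (mod 8).
    Reduce coefficients mod 8: 5·t ≡ 2 (mod 8).
    The inverse of 5 mod 8 is 5 (since 5·5 = 25 = 3·8 + 1), so t ≡ 5·2 = 10 ≡ 2 (mod 8).
    Then x = 4413 + 12597·2 = 29607, valid modulo lcm(12597, 8) = 100776: x ≡ 29607 (mod 100776).
Verify against each original: 29607 mod 17 = 10, 29607 mod 19 = 5, 29607 mod 3 = 0, 29607 mod 13 = 6, 29607 mod 8 = 7.

x ≡ 29607 (mod 100776).


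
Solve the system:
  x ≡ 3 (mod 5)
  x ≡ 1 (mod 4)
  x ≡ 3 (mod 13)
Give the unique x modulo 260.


Moduli 5, 4, 13 are pairwise coprime; by CRT there is a unique solution modulo M = 5 · 4 · 13 = 260.
Solve pairwise, accumulating the modulus:
  Start with x ≡ 3 (mod 5).
  Combine with x ≡ 1 (mod 4): since gcd(5, 4) = 1, we get a unique residue mod 20.
    Write x = 3 + 5·t and substitute into x ≡ 1 (mod 4): 5·t ≡ 1 − 3 = -2 (mod 4).
    Reduce coefficients mod 4: 1·t ≡ 2 (mod 4).
    So t ≡ 2 (mod 4).
    Then x = 3 + 5·2 = 13, valid modulo lcm(5, 4) = 20: x ≡ 13 (mod 20).
  Combine with x ≡ 3 (mod 13): since gcd(20, 13) = 1, we get a unique residue mod 260.
    Write x = 13 + 20·t and substitute into x ≡ 3 (mod 13): 20·t ≡ 3 − 13 = -10 (mod 13).
    Reduce coefficients mod 13: 7·t ≡ 3 (mod 13).
    The inverse of 7 mod 13 is 2 (since 7·2 = 14 = 1·13 + 1), so t ≡ 2·3 = 6 ≡ 6 (mod 13).
    Then x = 13 + 20·6 = 133, valid modulo lcm(20, 13) = 260: x ≡ 133 (mod 260).
Verify: 133 mod 5 = 3 ✓, 133 mod 4 = 1 ✓, 133 mod 13 = 3 ✓.

x ≡ 133 (mod 260).


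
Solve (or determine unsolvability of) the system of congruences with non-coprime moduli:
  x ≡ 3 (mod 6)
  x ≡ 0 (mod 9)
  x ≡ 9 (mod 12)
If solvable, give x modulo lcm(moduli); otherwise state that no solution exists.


Moduli 6, 9, 12 are not pairwise coprime, so CRT works modulo lcm(m_i) when all pairwise compatibility conditions hold.
Pairwise compatibility: gcd(m_i, m_j) must divide a_i - a_j for every pair.
Merge one congruence at a time:
  Start: x ≡ 3 (mod 6).
  Combine with x ≡ 0 (mod 9): gcd(6, 9) = 3; 0 - 3 = -3, which IS divisible by 3, so compatible.
    Write x = 3 + 6·t and substitute into x ≡ 0 (mod 9): 6·t ≡ 0 − 3 = -3 (mod 9).
    Divide the congruence (and modulus) by g = 3: 2·t ≡ -1 (mod 3).
    Reduce coefficients mod 3: 2·t ≡ 2 (mod 3).
    The inverse of 2 mod 3 is 2 (since 2·2 = 4 = 1·3 + 1), so t ≡ 2·2 = 4 ≡ 1 (mod 3).
    Then x = 3 + 6·1 = 9, valid modulo lcm(6, 9) = 18: x ≡ 9 (mod 18).
  Combine with x ≡ 9 (mod 12): gcd(18, 12) = 6; 9 - 9 = 0, which IS divisible by 6, so compatible.
    Write x = 9 + 18·t and substitute into x ≡ 9 (mod 12): 18·t ≡ 9 − 9 = 0 (mod 12).
    Divide the congruence (and modulus) by g = 6: 3·t ≡ 0 (mod 2).
    Reduce coefficients mod 2: 1·t ≡ 0 (mod 2).
    So t ≡ 0 (mod 2).
    Then x = 9 + 18·0 = 9, valid modulo lcm(18, 12) = 36: x ≡ 9 (mod 36).
Verify: 9 mod 6 = 3, 9 mod 9 = 0, 9 mod 12 = 9.

x ≡ 9 (mod 36).


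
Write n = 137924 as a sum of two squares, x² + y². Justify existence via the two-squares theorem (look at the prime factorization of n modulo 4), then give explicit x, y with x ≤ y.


Step 1: Factor n = 137924 = 2^2 · 29^2 · 41.
Step 2: Check the mod-4 condition on each prime factor: 2 = 2 (special); 29 ≡ 1 (mod 4), exponent 2; 41 ≡ 1 (mod 4), exponent 1.
All primes ≡ 3 (mod 4) appear to even exponent (or don't appear), so by the two-squares theorem n IS expressible as a sum of two squares.
Step 3: Build a representation. Group n = k² · m with k = 2 and m = 29 · 29 · 41 = 34481 (a product of primes ≡ 1 (mod 4)); a representation of m scales to one of n via (k·x)² + (k·y)² = k²(x² + y²). Each prime p ≡ 1 (mod 4) is itself a sum of two squares; find a² by testing p − a² for a perfect square:
  29: 29 − 1² = 28, 29 − 2² = 25 = 5² ⇒ 29 = 2² + 5².
  41: 41 − 1² = 40, 41 − 2² = 37, 41 − 3² = 32, 41 − 4² = 25 = 5² ⇒ 41 = 4² + 5².
  Combine using the Brahmagupta–Fibonacci identity (a² + b²)(c² + d²) = (ac − bd)² + (ad + bc)² = (ac + bd)² + (ad − bc)²:
  29 · 29 = 841: from (2² + 5²)(2² + 5²), take (2·2 − 5·5, 2·5 + 5·2) = (4 − 25, 10 + 10) = (-21, 20); dropping signs (only squares matter) gives (21, 20); check 21² + 20² = 441 + 400 = 841 ✓.
  841 · 41 = 34481: from (21² + 20²)(4² + 5²), take (21·4 − 20·5, 21·5 + 20·4) = (84 − 100, 105 + 80) = (-16, 185); dropping signs (only squares matter) gives (16, 185); check 16² + 185² = 256 + 34225 = 34481 ✓.
  Scale by k = 2: (2·16, 2·185) = (32, 370).
Step 4: Order so x ≤ y and verify: 32² + 370² = 1024 + 136900 = 137924 = n. ✓

n = 137924 = 32² + 370² (one valid representation with x ≤ y).


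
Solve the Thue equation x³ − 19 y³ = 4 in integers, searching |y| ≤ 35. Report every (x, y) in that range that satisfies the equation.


The equation is x³ - 19y³ = 4. For fixed y, x³ = 19·y³ + 4, so a solution requires the RHS to be a perfect cube.
Strategy: iterate y from -35 to 35, compute RHS = 19·y³ + 4, and check whether it is a (positive or negative) perfect cube.
Check small values of y:
  y = 0: RHS = 4 is not a perfect cube.
  y = 1: RHS = 23 is not a perfect cube.
  y = -1: RHS = -15 is not a perfect cube.
  y = 2: RHS = 156 is not a perfect cube.
  y = -2: RHS = -148 is not a perfect cube.
  y = 3: RHS = 517 is not a perfect cube.
  y = -3: RHS = -509 is not a perfect cube.
Continuing the search up to |y| = 35 finds no solutions either.
No (x, y) in the scanned range satisfies the equation.

No integer solutions with |y| ≤ 35.


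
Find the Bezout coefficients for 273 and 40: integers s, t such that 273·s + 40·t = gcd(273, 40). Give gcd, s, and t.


Euclidean algorithm on (273, 40) — divide until remainder is 0:
  273 = 6 · 40 + 33
  40 = 1 · 33 + 7
  33 = 4 · 7 + 5
  7 = 1 · 5 + 2
  5 = 2 · 2 + 1
  2 = 2 · 1 + 0
gcd(273, 40) = 1.
Track Bezout coefficients alongside the remainders: start with r₀ = 273 = a·1 + b·0 (s = 1, t = 0) and r₁ = 40 = a·0 + b·1 (s = 0, t = 1); each new remainder r_{k+1} = r_{k-1} − q_k·r_k inherits s_{k+1} = s_{k-1} − q_k·s_k, t_{k+1} = t_{k-1} − q_k·t_k, so r_k = a·s_k + b·t_k at every step:
  q = 6: r = 33, s = 1 − 6·0 = 1, t = 0 − 6·1 = -6  (check: 273·1 + 40·(-6) = 33)
  q = 1: r = 7, s = 0 − 1·1 = -1, t = 1 − 1·(-6) = 7  (check: 273·(-1) + 40·7 = 7)
  q = 4: r = 5, s = 1 − 4·(-1) = 5, t = -6 − 4·7 = -34  (check: 273·5 + 40·(-34) = 5)
  q = 1: r = 2, s = -1 − 1·5 = -6, t = 7 − 1·(-34) = 41  (check: 273·(-6) + 40·41 = 2)
  q = 2: r = 1, s = 5 − 2·(-6) = 17, t = -34 − 2·41 = -116  (check: 273·17 + 40·(-116) = 1)
The row with r = 1 (the gcd) gives the Bezout coefficients s = 17, t = -116.
Result: 273 · (17) + 40 · (-116) = 1.

gcd(273, 40) = 1; s = 17, t = -116 (check: 273·17 + 40·(-116) = 1).


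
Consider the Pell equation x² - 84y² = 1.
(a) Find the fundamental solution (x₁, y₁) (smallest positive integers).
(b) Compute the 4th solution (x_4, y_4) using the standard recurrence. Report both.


Step 1: Find the fundamental solution (x₁, y₁) of x² - 84y² = 1.
  Expand √84 as a continued fraction. a₀ = ⌊√84⌋ = 9; iterate m_{k+1} = d_k·a_k − m_k, d_{k+1} = (84 − m_{k+1}²)/d_k, a_{k+1} = ⌊(a₀ + m_{k+1})/d_{k+1}⌋ (starting m₀ = 0, d₀ = 1), with convergents p_k = a_k·p_{k-1} + p_{k-2}, q_k = a_k·q_{k-1} + q_{k-2} (p₋₁ = 1, q₋₁ = 0):
  k = 0: a₀ = 9; p₀/q₀ = 9/1; p₀² − 84·q₀² = 81 − 84 = -3.
  k = 1: m = 9, d = 3, a = ⌊(9 + 9)/3⌋ = 6; p/q = (6·9 + 1)/(6·1 + 0) = 55/6; p² − 84·q² = 3025 − 3024 = 1.
  The first convergent with p² − 84·q² = 1 gives the fundamental solution (x₁, y₁) = (55, 6).
Step 2: Apply the recurrence (x_{n+1}, y_{n+1}) = (x₁x_n + 84y₁y_n, x₁y_n + y₁x_n) repeatedly.
  From (x_1, y_1) = (55, 6): x_2 = 55·55 + 84·6·6 = 6049; y_2 = 55·6 + 6·55 = 660.
  From (x_2, y_2) = (6049, 660): x_3 = 55·6049 + 84·6·660 = 665335; y_3 = 55·660 + 6·6049 = 72594.
  From (x_3, y_3) = (665335, 72594): x_4 = 55·665335 + 84·6·72594 = 73180801; y_4 = 55·72594 + 6·665335 = 7984680.
Step 3: Verify x_4² - 84·y_4² = 5355429635001601 - 5355429635001600 = 1 (should be 1). ✓

(x_1, y_1) = (55, 6); (x_4, y_4) = (73180801, 7984680).


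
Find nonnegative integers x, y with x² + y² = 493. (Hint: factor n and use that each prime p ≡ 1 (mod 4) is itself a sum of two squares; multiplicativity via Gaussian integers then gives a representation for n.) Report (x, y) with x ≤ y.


Step 1: Factor n = 493 = 17 · 29.
Step 2: Check the mod-4 condition on each prime factor: 17 ≡ 1 (mod 4), exponent 1; 29 ≡ 1 (mod 4), exponent 1.
All primes ≡ 3 (mod 4) appear to even exponent (or don't appear), so by the two-squares theorem n IS expressible as a sum of two squares.
Step 3: Build a representation. Here n = 17 · 29 is a product of primes ≡ 1 (mod 4). Each prime p ≡ 1 (mod 4) is itself a sum of two squares; find a² by testing p − a² for a perfect square:
  17: 17 − 1² = 16 = 4² ⇒ 17 = 1² + 4².
  29: 29 − 1² = 28, 29 − 2² = 25 = 5² ⇒ 29 = 2² + 5².
  Combine using the Brahmagupta–Fibonacci identity (a² + b²)(c² + d²) = (ac − bd)² + (ad + bc)² = (ac + bd)² + (ad − bc)²:
  17 · 29 = 493: from (1² + 4²)(2² + 5²), take (1·2 − 4·5, 1·5 + 4·2) = (2 − 20, 5 + 8) = (-18, 13); dropping signs (only squares matter) gives (18, 13); check 18² + 13² = 324 + 169 = 493 ✓.
Step 4: Order so x ≤ y and verify: 13² + 18² = 169 + 324 = 493 = n. ✓

n = 493 = 13² + 18² (one valid representation with x ≤ y).


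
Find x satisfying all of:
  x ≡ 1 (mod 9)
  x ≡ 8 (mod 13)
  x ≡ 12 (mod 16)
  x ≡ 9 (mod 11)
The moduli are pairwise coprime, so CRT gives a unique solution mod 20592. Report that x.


Product of moduli M = 9 · 13 · 16 · 11 = 20592.
Merge one congruence at a time:
  Start: x ≡ 1 (mod 9).
  Combine with x ≡ 8 (mod 13); new modulus lcm = 117.
    Write x = 1 + 9·t and substitute into x ≡ 8 (mod 13): 9·t ≡ 8 − 1 = 7 (mod 13).
    The inverse of 9 mod 13 is 3 (since 9·3 = 27 = 2·13 + 1), so t ≡ 3·7 = 21 ≡ 8 (mod 13).
    Then x = 1 + 9·8 = 73, valid modulo lcm(9, 13) = 117: x ≡ 73 (mod 117).
  Combine with x ≡ 12 (mod 16); new modulus lcm = 1872.
    Write x = 73 + 117·t and substitute into x ≡ 12 (mod 16): 117·t ≡ 12 − 73 = -61 (mod 16).
    Reduce coefficients mod 16: 5·t ≡ 3 (mod 16).
    The inverse of 5 mod 16 is 13 (since 5·13 = 65 = 4·16 + 1), so t ≡ 13·3 = 39 ≡ 7 (mod 16).
    Then x = 73 + 117·7 = 892, valid modulo lcm(117, 16) = 1872: x ≡ 892 (mod 1872).
  Combine with x ≡ 9 (mod 11); new modulus lcm = 20592.
    Write x = 892 + 1872·t and substitute into x ≡ 9 (mod 11): 1872·t ≡ 9 − 892 = -883 (mod 11).
    Reduce coefficients mod 11: 2·t ≡ 8 (mod 11).
    The inverse of 2 mod 11 is 6 (since 2·6 = 12 = 1·11 + 1), so t ≡ 6·8 = 48 ≡ 4 (mod 11).
    Then x = 892 + 1872·4 = 8380, valid modulo lcm(1872, 11) = 20592: x ≡ 8380 (mod 20592).
Verify against each original: 8380 mod 9 = 1, 8380 mod 13 = 8, 8380 mod 16 = 12, 8380 mod 11 = 9.

x ≡ 8380 (mod 20592).


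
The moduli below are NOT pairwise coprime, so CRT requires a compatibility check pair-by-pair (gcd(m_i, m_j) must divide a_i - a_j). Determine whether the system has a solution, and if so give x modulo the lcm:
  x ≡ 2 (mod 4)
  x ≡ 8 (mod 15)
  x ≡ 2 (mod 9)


Moduli 4, 15, 9 are not pairwise coprime, so CRT works modulo lcm(m_i) when all pairwise compatibility conditions hold.
Pairwise compatibility: gcd(m_i, m_j) must divide a_i - a_j for every pair.
Merge one congruence at a time:
  Start: x ≡ 2 (mod 4).
  Combine with x ≡ 8 (mod 15): gcd(4, 15) = 1; 8 - 2 = 6, which IS divisible by 1, so compatible.
    Write x = 2 + 4·t and substitute into x ≡ 8 (mod 15): 4·t ≡ 8 − 2 = 6 (mod 15).
    The inverse of 4 mod 15 is 4 (since 4·4 = 16 = 1·15 + 1), so t ≡ 4·6 = 24 ≡ 9 (mod 15).
    Then x = 2 + 4·9 = 38, valid modulo lcm(4, 15) = 60: x ≡ 38 (mod 60).
  Combine with x ≡ 2 (mod 9): gcd(60, 9) = 3; 2 - 38 = -36, which IS divisible by 3, so compatible.
    Write x = 38 + 60·t and substitute into x ≡ 2 (mod 9): 60·t ≡ 2 − 38 = -36 (mod 9).
    Divide the congruence (and modulus) by g = 3: 20·t ≡ -12 (mod 3).
    Reduce coefficients mod 3: 2·t ≡ 0 (mod 3).
    The inverse of 2 mod 3 is 2 (since 2·2 = 4 = 1·3 + 1), so t ≡ 2·0 = 0 ≡ 0 (mod 3).
    Then x = 38 + 60·0 = 38, valid modulo lcm(60, 9) = 180: x ≡ 38 (mod 180).
Verify: 38 mod 4 = 2, 38 mod 15 = 8, 38 mod 9 = 2.

x ≡ 38 (mod 180).


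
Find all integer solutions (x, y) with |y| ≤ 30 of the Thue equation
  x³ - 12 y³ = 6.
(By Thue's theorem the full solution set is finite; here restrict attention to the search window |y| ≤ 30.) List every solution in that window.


The equation is x³ - 12y³ = 6. For fixed y, x³ = 12·y³ + 6, so a solution requires the RHS to be a perfect cube.
Strategy: iterate y from -30 to 30, compute RHS = 12·y³ + 6, and check whether it is a (positive or negative) perfect cube.
Check small values of y:
  y = 0: RHS = 6 is not a perfect cube.
  y = 1: RHS = 18 is not a perfect cube.
  y = -1: RHS = -6 is not a perfect cube.
  y = 2: RHS = 102 is not a perfect cube.
  y = -2: RHS = -90 is not a perfect cube.
  y = 3: RHS = 330 is not a perfect cube.
  y = -3: RHS = -318 is not a perfect cube.
Continuing the search up to |y| = 30 finds no solutions either.
No (x, y) in the scanned range satisfies the equation.

No integer solutions with |y| ≤ 30.


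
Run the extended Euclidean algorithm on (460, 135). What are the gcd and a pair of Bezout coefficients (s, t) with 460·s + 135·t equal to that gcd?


Euclidean algorithm on (460, 135) — divide until remainder is 0:
  460 = 3 · 135 + 55
  135 = 2 · 55 + 25
  55 = 2 · 25 + 5
  25 = 5 · 5 + 0
gcd(460, 135) = 5.
Track Bezout coefficients alongside the remainders: start with r₀ = 460 = a·1 + b·0 (s = 1, t = 0) and r₁ = 135 = a·0 + b·1 (s = 0, t = 1); each new remainder r_{k+1} = r_{k-1} − q_k·r_k inherits s_{k+1} = s_{k-1} − q_k·s_k, t_{k+1} = t_{k-1} − q_k·t_k, so r_k = a·s_k + b·t_k at every step:
  q = 3: r = 55, s = 1 − 3·0 = 1, t = 0 − 3·1 = -3  (check: 460·1 + 135·(-3) = 55)
  q = 2: r = 25, s = 0 − 2·1 = -2, t = 1 − 2·(-3) = 7  (check: 460·(-2) + 135·7 = 25)
  q = 2: r = 5, s = 1 − 2·(-2) = 5, t = -3 − 2·7 = -17  (check: 460·5 + 135·(-17) = 5)
The row with r = 5 (the gcd) gives the Bezout coefficients s = 5, t = -17.
Result: 460 · (5) + 135 · (-17) = 5.

gcd(460, 135) = 5; s = 5, t = -17 (check: 460·5 + 135·(-17) = 5).


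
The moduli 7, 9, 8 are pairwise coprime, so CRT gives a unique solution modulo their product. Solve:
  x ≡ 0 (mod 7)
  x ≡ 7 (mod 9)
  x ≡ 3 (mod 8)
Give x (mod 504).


Moduli 7, 9, 8 are pairwise coprime; by CRT there is a unique solution modulo M = 7 · 9 · 8 = 504.
Solve pairwise, accumulating the modulus:
  Start with x ≡ 0 (mod 7).
  Combine with x ≡ 7 (mod 9): since gcd(7, 9) = 1, we get a unique residue mod 63.
    Write x = 0 + 7·t and substitute into x ≡ 7 (mod 9): 7·t ≡ 7 − 0 = 7 (mod 9).
    The inverse of 7 mod 9 is 4 (since 7·4 = 28 = 3·9 + 1), so t ≡ 4·7 = 28 ≡ 1 (mod 9).
    Then x = 0 + 7·1 = 7, valid modulo lcm(7, 9) = 63: x ≡ 7 (mod 63).
  Combine with x ≡ 3 (mod 8): since gcd(63, 8) = 1, we get a unique residue mod 504.
    Write x = 7 + 63·t and substitute into x ≡ 3 (mod 8): 63·t ≡ 3 − 7 = -4 (mod 8).
    Reduce coefficients mod 8: 7·t ≡ 4 (mod 8).
    The inverse of 7 mod 8 is 7 (since 7·7 = 49 = 6·8 + 1), so t ≡ 7·4 = 28 ≡ 4 (mod 8).
    Then x = 7 + 63·4 = 259, valid modulo lcm(63, 8) = 504: x ≡ 259 (mod 504).
Verify: 259 mod 7 = 0 ✓, 259 mod 9 = 7 ✓, 259 mod 8 = 3 ✓.

x ≡ 259 (mod 504).


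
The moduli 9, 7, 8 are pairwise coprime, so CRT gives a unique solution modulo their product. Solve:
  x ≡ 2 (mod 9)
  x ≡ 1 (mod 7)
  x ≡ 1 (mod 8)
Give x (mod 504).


Moduli 9, 7, 8 are pairwise coprime; by CRT there is a unique solution modulo M = 9 · 7 · 8 = 504.
Solve pairwise, accumulating the modulus:
  Start with x ≡ 2 (mod 9).
  Combine with x ≡ 1 (mod 7): since gcd(9, 7) = 1, we get a unique residue mod 63.
    Write x = 2 + 9·t and substitute into x ≡ 1 (mod 7): 9·t ≡ 1 − 2 = -1 (mod 7).
    Reduce coefficients mod 7: 2·t ≡ 6 (mod 7).
    The inverse of 2 mod 7 is 4 (since 2·4 = 8 = 1·7 + 1), so t ≡ 4·6 = 24 ≡ 3 (mod 7).
    Then x = 2 + 9·3 = 29, valid modulo lcm(9, 7) = 63: x ≡ 29 (mod 63).
  Combine with x ≡ 1 (mod 8): since gcd(63, 8) = 1, we get a unique residue mod 504.
    Write x = 29 + 63·t and substitute into x ≡ 1 (mod 8): 63·t ≡ 1 − 29 = -28 (mod 8).
    Reduce coefficients mod 8: 7·t ≡ 4 (mod 8).
    The inverse of 7 mod 8 is 7 (since 7·7 = 49 = 6·8 + 1), so t ≡ 7·4 = 28 ≡ 4 (mod 8).
    Then x = 29 + 63·4 = 281, valid modulo lcm(63, 8) = 504: x ≡ 281 (mod 504).
Verify: 281 mod 9 = 2 ✓, 281 mod 7 = 1 ✓, 281 mod 8 = 1 ✓.

x ≡ 281 (mod 504).
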